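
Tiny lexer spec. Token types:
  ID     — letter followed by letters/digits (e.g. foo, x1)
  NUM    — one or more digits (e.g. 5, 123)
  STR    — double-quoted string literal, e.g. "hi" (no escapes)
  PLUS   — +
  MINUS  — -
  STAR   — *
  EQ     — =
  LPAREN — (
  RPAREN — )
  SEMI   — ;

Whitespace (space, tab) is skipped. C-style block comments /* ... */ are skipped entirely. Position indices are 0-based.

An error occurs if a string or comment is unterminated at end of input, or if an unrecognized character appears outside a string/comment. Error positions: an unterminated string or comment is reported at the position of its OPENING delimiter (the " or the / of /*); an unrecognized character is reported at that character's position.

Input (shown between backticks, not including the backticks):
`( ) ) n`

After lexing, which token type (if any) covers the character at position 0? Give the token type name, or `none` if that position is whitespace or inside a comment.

Answer: LPAREN

Derivation:
pos=0: emit LPAREN '('
pos=2: emit RPAREN ')'
pos=4: emit RPAREN ')'
pos=6: emit ID 'n' (now at pos=7)
DONE. 4 tokens: [LPAREN, RPAREN, RPAREN, ID]
Position 0: char is '(' -> LPAREN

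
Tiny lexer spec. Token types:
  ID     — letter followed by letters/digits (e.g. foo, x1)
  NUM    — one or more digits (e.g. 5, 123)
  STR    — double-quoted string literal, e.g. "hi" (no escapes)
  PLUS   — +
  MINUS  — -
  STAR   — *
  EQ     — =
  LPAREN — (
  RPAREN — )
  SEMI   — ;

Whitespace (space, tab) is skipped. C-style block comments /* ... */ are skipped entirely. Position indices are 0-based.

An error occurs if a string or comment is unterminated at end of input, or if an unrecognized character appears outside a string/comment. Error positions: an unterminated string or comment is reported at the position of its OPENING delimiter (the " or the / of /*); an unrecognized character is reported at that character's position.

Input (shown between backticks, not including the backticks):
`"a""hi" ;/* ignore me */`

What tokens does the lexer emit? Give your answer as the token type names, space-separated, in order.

Answer: STR STR SEMI

Derivation:
pos=0: enter STRING mode
pos=0: emit STR "a" (now at pos=3)
pos=3: enter STRING mode
pos=3: emit STR "hi" (now at pos=7)
pos=8: emit SEMI ';'
pos=9: enter COMMENT mode (saw '/*')
exit COMMENT mode (now at pos=24)
DONE. 3 tokens: [STR, STR, SEMI]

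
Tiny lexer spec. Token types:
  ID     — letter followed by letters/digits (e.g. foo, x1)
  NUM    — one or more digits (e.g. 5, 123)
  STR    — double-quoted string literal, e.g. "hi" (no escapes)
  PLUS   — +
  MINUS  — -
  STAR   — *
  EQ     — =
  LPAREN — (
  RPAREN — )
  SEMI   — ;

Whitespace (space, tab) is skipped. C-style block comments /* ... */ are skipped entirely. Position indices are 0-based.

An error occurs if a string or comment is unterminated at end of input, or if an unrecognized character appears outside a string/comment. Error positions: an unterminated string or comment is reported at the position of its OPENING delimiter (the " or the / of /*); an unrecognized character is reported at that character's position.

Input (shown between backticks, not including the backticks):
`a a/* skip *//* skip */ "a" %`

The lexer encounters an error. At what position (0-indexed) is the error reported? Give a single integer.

pos=0: emit ID 'a' (now at pos=1)
pos=2: emit ID 'a' (now at pos=3)
pos=3: enter COMMENT mode (saw '/*')
exit COMMENT mode (now at pos=13)
pos=13: enter COMMENT mode (saw '/*')
exit COMMENT mode (now at pos=23)
pos=24: enter STRING mode
pos=24: emit STR "a" (now at pos=27)
pos=28: ERROR — unrecognized char '%'

Answer: 28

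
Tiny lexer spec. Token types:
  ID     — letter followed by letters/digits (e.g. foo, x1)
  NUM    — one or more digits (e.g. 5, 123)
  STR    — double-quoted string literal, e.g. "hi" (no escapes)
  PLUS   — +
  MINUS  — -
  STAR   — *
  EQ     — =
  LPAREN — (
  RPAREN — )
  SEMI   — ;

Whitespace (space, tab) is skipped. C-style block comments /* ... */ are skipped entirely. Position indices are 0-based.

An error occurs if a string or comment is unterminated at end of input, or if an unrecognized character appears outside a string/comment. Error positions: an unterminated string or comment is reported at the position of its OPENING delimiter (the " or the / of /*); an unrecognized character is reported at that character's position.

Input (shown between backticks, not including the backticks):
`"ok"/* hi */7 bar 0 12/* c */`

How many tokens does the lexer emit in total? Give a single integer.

Answer: 5

Derivation:
pos=0: enter STRING mode
pos=0: emit STR "ok" (now at pos=4)
pos=4: enter COMMENT mode (saw '/*')
exit COMMENT mode (now at pos=12)
pos=12: emit NUM '7' (now at pos=13)
pos=14: emit ID 'bar' (now at pos=17)
pos=18: emit NUM '0' (now at pos=19)
pos=20: emit NUM '12' (now at pos=22)
pos=22: enter COMMENT mode (saw '/*')
exit COMMENT mode (now at pos=29)
DONE. 5 tokens: [STR, NUM, ID, NUM, NUM]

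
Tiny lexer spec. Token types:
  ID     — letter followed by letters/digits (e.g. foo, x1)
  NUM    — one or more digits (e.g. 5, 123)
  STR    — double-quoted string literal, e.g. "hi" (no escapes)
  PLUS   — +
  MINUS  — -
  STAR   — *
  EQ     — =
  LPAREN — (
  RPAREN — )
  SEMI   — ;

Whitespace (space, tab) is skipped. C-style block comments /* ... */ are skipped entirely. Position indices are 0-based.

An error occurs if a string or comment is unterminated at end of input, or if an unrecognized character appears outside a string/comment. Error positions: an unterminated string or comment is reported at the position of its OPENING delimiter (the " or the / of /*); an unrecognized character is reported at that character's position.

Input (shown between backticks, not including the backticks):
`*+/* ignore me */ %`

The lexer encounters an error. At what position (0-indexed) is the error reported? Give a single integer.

Answer: 18

Derivation:
pos=0: emit STAR '*'
pos=1: emit PLUS '+'
pos=2: enter COMMENT mode (saw '/*')
exit COMMENT mode (now at pos=17)
pos=18: ERROR — unrecognized char '%'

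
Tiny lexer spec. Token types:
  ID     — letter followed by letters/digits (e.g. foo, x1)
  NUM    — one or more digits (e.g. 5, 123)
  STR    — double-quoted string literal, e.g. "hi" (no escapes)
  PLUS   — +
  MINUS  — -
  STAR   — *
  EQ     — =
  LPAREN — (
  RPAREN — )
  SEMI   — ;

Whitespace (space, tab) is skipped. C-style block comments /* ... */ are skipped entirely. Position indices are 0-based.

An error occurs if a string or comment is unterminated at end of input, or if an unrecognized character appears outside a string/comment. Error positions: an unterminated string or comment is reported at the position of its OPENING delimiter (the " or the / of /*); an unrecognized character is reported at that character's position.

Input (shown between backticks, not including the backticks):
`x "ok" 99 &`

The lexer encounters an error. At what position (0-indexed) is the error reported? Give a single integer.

pos=0: emit ID 'x' (now at pos=1)
pos=2: enter STRING mode
pos=2: emit STR "ok" (now at pos=6)
pos=7: emit NUM '99' (now at pos=9)
pos=10: ERROR — unrecognized char '&'

Answer: 10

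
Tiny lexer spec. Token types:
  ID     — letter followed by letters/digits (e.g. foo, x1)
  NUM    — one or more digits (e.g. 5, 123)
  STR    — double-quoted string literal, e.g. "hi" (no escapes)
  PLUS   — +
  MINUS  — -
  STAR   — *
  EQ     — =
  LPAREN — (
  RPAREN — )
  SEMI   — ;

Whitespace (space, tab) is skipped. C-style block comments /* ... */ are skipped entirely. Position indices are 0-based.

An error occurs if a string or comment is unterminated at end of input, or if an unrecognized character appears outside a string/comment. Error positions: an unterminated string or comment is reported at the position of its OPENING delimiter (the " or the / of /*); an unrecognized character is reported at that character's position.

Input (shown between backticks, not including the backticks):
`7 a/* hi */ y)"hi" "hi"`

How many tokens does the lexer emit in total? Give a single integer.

Answer: 6

Derivation:
pos=0: emit NUM '7' (now at pos=1)
pos=2: emit ID 'a' (now at pos=3)
pos=3: enter COMMENT mode (saw '/*')
exit COMMENT mode (now at pos=11)
pos=12: emit ID 'y' (now at pos=13)
pos=13: emit RPAREN ')'
pos=14: enter STRING mode
pos=14: emit STR "hi" (now at pos=18)
pos=19: enter STRING mode
pos=19: emit STR "hi" (now at pos=23)
DONE. 6 tokens: [NUM, ID, ID, RPAREN, STR, STR]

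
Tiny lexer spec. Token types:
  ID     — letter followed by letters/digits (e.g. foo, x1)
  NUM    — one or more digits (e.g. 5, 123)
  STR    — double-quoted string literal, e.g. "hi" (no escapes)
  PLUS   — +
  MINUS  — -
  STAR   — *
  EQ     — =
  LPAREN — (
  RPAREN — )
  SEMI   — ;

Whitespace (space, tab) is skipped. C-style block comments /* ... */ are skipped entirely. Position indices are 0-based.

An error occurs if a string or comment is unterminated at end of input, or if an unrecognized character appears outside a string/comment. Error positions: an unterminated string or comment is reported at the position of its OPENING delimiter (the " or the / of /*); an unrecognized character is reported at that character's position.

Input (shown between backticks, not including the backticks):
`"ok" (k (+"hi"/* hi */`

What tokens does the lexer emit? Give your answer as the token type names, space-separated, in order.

Answer: STR LPAREN ID LPAREN PLUS STR

Derivation:
pos=0: enter STRING mode
pos=0: emit STR "ok" (now at pos=4)
pos=5: emit LPAREN '('
pos=6: emit ID 'k' (now at pos=7)
pos=8: emit LPAREN '('
pos=9: emit PLUS '+'
pos=10: enter STRING mode
pos=10: emit STR "hi" (now at pos=14)
pos=14: enter COMMENT mode (saw '/*')
exit COMMENT mode (now at pos=22)
DONE. 6 tokens: [STR, LPAREN, ID, LPAREN, PLUS, STR]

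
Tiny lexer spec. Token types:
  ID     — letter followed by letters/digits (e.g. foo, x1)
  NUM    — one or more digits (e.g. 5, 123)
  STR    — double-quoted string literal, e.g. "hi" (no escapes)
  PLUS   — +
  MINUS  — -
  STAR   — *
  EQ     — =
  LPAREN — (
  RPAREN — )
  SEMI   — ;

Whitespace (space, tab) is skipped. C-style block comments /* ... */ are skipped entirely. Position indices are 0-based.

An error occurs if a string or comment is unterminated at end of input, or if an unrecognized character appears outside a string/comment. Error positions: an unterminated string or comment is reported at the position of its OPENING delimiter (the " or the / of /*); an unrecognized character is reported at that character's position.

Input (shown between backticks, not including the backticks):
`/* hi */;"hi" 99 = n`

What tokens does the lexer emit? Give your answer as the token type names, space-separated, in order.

pos=0: enter COMMENT mode (saw '/*')
exit COMMENT mode (now at pos=8)
pos=8: emit SEMI ';'
pos=9: enter STRING mode
pos=9: emit STR "hi" (now at pos=13)
pos=14: emit NUM '99' (now at pos=16)
pos=17: emit EQ '='
pos=19: emit ID 'n' (now at pos=20)
DONE. 5 tokens: [SEMI, STR, NUM, EQ, ID]

Answer: SEMI STR NUM EQ ID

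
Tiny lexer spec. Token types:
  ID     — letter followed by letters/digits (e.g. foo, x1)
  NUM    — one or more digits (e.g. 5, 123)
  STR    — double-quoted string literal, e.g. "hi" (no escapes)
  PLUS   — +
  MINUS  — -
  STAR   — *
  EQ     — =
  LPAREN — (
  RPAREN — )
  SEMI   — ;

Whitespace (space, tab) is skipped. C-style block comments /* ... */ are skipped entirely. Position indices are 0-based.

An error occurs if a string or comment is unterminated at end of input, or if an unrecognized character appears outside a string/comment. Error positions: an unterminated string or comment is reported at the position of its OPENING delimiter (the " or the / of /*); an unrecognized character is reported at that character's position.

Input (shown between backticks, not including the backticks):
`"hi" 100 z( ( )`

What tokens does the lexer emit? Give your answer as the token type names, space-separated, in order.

pos=0: enter STRING mode
pos=0: emit STR "hi" (now at pos=4)
pos=5: emit NUM '100' (now at pos=8)
pos=9: emit ID 'z' (now at pos=10)
pos=10: emit LPAREN '('
pos=12: emit LPAREN '('
pos=14: emit RPAREN ')'
DONE. 6 tokens: [STR, NUM, ID, LPAREN, LPAREN, RPAREN]

Answer: STR NUM ID LPAREN LPAREN RPAREN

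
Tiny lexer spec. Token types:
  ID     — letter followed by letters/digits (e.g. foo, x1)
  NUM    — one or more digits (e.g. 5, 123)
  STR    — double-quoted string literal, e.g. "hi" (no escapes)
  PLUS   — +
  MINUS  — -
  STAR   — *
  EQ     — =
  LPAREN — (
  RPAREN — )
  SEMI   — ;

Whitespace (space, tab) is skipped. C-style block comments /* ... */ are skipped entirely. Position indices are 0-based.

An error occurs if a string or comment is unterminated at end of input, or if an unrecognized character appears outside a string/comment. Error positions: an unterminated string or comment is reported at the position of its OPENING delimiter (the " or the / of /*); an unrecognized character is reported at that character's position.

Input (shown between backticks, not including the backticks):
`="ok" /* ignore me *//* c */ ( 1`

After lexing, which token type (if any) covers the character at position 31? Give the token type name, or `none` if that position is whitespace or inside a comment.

pos=0: emit EQ '='
pos=1: enter STRING mode
pos=1: emit STR "ok" (now at pos=5)
pos=6: enter COMMENT mode (saw '/*')
exit COMMENT mode (now at pos=21)
pos=21: enter COMMENT mode (saw '/*')
exit COMMENT mode (now at pos=28)
pos=29: emit LPAREN '('
pos=31: emit NUM '1' (now at pos=32)
DONE. 4 tokens: [EQ, STR, LPAREN, NUM]
Position 31: char is '1' -> NUM

Answer: NUM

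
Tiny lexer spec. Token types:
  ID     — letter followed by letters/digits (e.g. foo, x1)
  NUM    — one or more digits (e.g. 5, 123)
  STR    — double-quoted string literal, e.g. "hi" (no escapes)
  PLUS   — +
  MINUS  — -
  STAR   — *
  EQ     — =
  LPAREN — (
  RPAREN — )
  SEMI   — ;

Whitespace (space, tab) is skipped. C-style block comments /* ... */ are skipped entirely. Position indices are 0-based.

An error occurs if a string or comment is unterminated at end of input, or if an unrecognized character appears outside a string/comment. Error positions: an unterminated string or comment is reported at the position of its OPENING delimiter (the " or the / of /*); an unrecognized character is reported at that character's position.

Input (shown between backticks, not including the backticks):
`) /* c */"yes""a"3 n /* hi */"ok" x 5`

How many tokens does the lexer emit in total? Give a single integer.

Answer: 8

Derivation:
pos=0: emit RPAREN ')'
pos=2: enter COMMENT mode (saw '/*')
exit COMMENT mode (now at pos=9)
pos=9: enter STRING mode
pos=9: emit STR "yes" (now at pos=14)
pos=14: enter STRING mode
pos=14: emit STR "a" (now at pos=17)
pos=17: emit NUM '3' (now at pos=18)
pos=19: emit ID 'n' (now at pos=20)
pos=21: enter COMMENT mode (saw '/*')
exit COMMENT mode (now at pos=29)
pos=29: enter STRING mode
pos=29: emit STR "ok" (now at pos=33)
pos=34: emit ID 'x' (now at pos=35)
pos=36: emit NUM '5' (now at pos=37)
DONE. 8 tokens: [RPAREN, STR, STR, NUM, ID, STR, ID, NUM]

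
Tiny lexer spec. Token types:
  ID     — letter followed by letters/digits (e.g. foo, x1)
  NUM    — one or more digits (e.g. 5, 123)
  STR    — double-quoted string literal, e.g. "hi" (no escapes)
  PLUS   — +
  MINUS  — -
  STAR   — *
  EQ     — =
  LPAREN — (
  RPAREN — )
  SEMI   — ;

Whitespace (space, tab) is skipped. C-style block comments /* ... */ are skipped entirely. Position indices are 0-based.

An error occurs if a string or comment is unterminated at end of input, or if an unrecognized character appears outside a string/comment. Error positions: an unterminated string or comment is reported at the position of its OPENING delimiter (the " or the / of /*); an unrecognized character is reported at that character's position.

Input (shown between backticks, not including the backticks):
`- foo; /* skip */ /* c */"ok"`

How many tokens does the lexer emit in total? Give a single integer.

Answer: 4

Derivation:
pos=0: emit MINUS '-'
pos=2: emit ID 'foo' (now at pos=5)
pos=5: emit SEMI ';'
pos=7: enter COMMENT mode (saw '/*')
exit COMMENT mode (now at pos=17)
pos=18: enter COMMENT mode (saw '/*')
exit COMMENT mode (now at pos=25)
pos=25: enter STRING mode
pos=25: emit STR "ok" (now at pos=29)
DONE. 4 tokens: [MINUS, ID, SEMI, STR]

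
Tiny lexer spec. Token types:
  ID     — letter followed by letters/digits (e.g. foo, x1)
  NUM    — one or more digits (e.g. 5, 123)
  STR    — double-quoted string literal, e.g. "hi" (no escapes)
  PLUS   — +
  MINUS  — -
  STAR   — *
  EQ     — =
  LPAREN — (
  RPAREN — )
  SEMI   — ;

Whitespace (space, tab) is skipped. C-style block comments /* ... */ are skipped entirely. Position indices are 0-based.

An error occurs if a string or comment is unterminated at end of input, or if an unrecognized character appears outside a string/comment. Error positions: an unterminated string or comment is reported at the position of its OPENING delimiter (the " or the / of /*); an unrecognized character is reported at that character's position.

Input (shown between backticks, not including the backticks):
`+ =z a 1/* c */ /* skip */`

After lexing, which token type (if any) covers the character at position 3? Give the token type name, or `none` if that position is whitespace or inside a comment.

pos=0: emit PLUS '+'
pos=2: emit EQ '='
pos=3: emit ID 'z' (now at pos=4)
pos=5: emit ID 'a' (now at pos=6)
pos=7: emit NUM '1' (now at pos=8)
pos=8: enter COMMENT mode (saw '/*')
exit COMMENT mode (now at pos=15)
pos=16: enter COMMENT mode (saw '/*')
exit COMMENT mode (now at pos=26)
DONE. 5 tokens: [PLUS, EQ, ID, ID, NUM]
Position 3: char is 'z' -> ID

Answer: ID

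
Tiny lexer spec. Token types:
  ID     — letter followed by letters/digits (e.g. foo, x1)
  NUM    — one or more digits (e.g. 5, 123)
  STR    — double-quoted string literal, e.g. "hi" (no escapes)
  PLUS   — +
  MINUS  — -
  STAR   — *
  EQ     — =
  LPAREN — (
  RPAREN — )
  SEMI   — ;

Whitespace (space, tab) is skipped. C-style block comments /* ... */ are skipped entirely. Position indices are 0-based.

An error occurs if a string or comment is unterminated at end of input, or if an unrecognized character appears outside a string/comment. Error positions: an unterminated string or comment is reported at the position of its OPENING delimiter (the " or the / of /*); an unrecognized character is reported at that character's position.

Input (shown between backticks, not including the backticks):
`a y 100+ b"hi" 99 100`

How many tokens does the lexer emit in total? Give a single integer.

pos=0: emit ID 'a' (now at pos=1)
pos=2: emit ID 'y' (now at pos=3)
pos=4: emit NUM '100' (now at pos=7)
pos=7: emit PLUS '+'
pos=9: emit ID 'b' (now at pos=10)
pos=10: enter STRING mode
pos=10: emit STR "hi" (now at pos=14)
pos=15: emit NUM '99' (now at pos=17)
pos=18: emit NUM '100' (now at pos=21)
DONE. 8 tokens: [ID, ID, NUM, PLUS, ID, STR, NUM, NUM]

Answer: 8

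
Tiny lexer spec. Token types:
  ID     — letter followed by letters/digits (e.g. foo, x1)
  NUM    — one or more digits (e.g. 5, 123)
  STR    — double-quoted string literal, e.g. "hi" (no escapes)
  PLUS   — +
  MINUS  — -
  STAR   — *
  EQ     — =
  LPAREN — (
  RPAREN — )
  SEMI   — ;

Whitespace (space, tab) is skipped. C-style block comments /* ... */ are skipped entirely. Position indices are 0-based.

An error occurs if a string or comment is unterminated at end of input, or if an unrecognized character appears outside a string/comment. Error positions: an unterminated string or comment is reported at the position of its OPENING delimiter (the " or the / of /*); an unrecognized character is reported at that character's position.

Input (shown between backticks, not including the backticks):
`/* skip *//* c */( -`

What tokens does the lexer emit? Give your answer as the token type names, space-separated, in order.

Answer: LPAREN MINUS

Derivation:
pos=0: enter COMMENT mode (saw '/*')
exit COMMENT mode (now at pos=10)
pos=10: enter COMMENT mode (saw '/*')
exit COMMENT mode (now at pos=17)
pos=17: emit LPAREN '('
pos=19: emit MINUS '-'
DONE. 2 tokens: [LPAREN, MINUS]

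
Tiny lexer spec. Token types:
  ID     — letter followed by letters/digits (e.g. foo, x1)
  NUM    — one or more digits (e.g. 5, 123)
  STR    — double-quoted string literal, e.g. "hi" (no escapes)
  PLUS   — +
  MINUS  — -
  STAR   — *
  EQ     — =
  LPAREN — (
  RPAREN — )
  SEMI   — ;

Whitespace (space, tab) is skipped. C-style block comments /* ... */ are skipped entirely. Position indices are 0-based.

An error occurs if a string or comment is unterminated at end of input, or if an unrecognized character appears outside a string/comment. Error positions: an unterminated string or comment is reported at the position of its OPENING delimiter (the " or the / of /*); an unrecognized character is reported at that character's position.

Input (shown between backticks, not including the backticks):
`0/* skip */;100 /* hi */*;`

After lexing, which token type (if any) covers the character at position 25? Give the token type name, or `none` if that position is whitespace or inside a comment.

pos=0: emit NUM '0' (now at pos=1)
pos=1: enter COMMENT mode (saw '/*')
exit COMMENT mode (now at pos=11)
pos=11: emit SEMI ';'
pos=12: emit NUM '100' (now at pos=15)
pos=16: enter COMMENT mode (saw '/*')
exit COMMENT mode (now at pos=24)
pos=24: emit STAR '*'
pos=25: emit SEMI ';'
DONE. 5 tokens: [NUM, SEMI, NUM, STAR, SEMI]
Position 25: char is ';' -> SEMI

Answer: SEMI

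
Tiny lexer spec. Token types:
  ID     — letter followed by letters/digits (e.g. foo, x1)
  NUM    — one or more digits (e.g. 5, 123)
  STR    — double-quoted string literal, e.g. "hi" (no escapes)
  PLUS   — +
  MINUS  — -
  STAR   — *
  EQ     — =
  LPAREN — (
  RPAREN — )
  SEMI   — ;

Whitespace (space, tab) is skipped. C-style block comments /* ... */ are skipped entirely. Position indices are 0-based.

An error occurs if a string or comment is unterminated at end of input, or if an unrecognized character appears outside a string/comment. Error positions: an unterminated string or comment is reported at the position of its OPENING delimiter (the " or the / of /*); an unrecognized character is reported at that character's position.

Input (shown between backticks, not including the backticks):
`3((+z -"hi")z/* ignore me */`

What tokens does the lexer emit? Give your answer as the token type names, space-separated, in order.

Answer: NUM LPAREN LPAREN PLUS ID MINUS STR RPAREN ID

Derivation:
pos=0: emit NUM '3' (now at pos=1)
pos=1: emit LPAREN '('
pos=2: emit LPAREN '('
pos=3: emit PLUS '+'
pos=4: emit ID 'z' (now at pos=5)
pos=6: emit MINUS '-'
pos=7: enter STRING mode
pos=7: emit STR "hi" (now at pos=11)
pos=11: emit RPAREN ')'
pos=12: emit ID 'z' (now at pos=13)
pos=13: enter COMMENT mode (saw '/*')
exit COMMENT mode (now at pos=28)
DONE. 9 tokens: [NUM, LPAREN, LPAREN, PLUS, ID, MINUS, STR, RPAREN, ID]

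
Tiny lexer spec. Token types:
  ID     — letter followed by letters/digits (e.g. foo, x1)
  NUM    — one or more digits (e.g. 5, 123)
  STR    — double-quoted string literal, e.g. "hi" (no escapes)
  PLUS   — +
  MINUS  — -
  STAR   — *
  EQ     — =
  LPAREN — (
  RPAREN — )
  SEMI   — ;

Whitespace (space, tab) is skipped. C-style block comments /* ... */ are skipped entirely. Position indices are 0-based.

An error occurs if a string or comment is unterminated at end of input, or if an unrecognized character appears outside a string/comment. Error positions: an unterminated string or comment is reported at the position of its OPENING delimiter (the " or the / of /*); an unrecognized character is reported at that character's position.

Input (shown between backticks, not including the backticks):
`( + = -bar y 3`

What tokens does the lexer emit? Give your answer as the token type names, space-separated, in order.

pos=0: emit LPAREN '('
pos=2: emit PLUS '+'
pos=4: emit EQ '='
pos=6: emit MINUS '-'
pos=7: emit ID 'bar' (now at pos=10)
pos=11: emit ID 'y' (now at pos=12)
pos=13: emit NUM '3' (now at pos=14)
DONE. 7 tokens: [LPAREN, PLUS, EQ, MINUS, ID, ID, NUM]

Answer: LPAREN PLUS EQ MINUS ID ID NUM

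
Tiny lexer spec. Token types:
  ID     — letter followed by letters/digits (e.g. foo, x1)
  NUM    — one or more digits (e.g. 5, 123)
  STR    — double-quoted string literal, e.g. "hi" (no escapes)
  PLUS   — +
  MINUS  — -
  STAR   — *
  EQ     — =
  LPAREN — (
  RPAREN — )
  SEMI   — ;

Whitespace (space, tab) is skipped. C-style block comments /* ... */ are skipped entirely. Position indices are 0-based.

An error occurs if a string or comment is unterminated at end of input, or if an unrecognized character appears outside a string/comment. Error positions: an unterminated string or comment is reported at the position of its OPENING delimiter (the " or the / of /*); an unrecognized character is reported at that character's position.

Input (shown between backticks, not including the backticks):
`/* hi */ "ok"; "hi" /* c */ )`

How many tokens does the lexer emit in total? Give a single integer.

pos=0: enter COMMENT mode (saw '/*')
exit COMMENT mode (now at pos=8)
pos=9: enter STRING mode
pos=9: emit STR "ok" (now at pos=13)
pos=13: emit SEMI ';'
pos=15: enter STRING mode
pos=15: emit STR "hi" (now at pos=19)
pos=20: enter COMMENT mode (saw '/*')
exit COMMENT mode (now at pos=27)
pos=28: emit RPAREN ')'
DONE. 4 tokens: [STR, SEMI, STR, RPAREN]

Answer: 4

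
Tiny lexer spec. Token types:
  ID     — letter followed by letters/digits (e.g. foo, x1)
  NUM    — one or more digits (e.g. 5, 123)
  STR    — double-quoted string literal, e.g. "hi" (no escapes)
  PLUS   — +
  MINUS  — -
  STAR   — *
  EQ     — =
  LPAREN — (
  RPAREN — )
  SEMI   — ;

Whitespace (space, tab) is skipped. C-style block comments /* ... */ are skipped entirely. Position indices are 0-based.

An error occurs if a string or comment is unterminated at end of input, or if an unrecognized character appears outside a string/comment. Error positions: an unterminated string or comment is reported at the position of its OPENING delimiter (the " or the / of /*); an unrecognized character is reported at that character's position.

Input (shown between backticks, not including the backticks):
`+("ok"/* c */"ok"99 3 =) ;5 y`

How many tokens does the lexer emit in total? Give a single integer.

pos=0: emit PLUS '+'
pos=1: emit LPAREN '('
pos=2: enter STRING mode
pos=2: emit STR "ok" (now at pos=6)
pos=6: enter COMMENT mode (saw '/*')
exit COMMENT mode (now at pos=13)
pos=13: enter STRING mode
pos=13: emit STR "ok" (now at pos=17)
pos=17: emit NUM '99' (now at pos=19)
pos=20: emit NUM '3' (now at pos=21)
pos=22: emit EQ '='
pos=23: emit RPAREN ')'
pos=25: emit SEMI ';'
pos=26: emit NUM '5' (now at pos=27)
pos=28: emit ID 'y' (now at pos=29)
DONE. 11 tokens: [PLUS, LPAREN, STR, STR, NUM, NUM, EQ, RPAREN, SEMI, NUM, ID]

Answer: 11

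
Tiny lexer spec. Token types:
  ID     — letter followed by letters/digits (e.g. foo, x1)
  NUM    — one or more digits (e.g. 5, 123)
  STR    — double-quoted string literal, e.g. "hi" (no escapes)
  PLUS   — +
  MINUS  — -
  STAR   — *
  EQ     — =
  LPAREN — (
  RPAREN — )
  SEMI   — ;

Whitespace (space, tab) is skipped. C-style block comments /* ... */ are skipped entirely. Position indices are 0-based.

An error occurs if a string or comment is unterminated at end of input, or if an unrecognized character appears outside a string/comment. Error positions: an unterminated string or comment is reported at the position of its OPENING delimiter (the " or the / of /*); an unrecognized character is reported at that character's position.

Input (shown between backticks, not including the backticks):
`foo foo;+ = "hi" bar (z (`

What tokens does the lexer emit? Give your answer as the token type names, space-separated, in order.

Answer: ID ID SEMI PLUS EQ STR ID LPAREN ID LPAREN

Derivation:
pos=0: emit ID 'foo' (now at pos=3)
pos=4: emit ID 'foo' (now at pos=7)
pos=7: emit SEMI ';'
pos=8: emit PLUS '+'
pos=10: emit EQ '='
pos=12: enter STRING mode
pos=12: emit STR "hi" (now at pos=16)
pos=17: emit ID 'bar' (now at pos=20)
pos=21: emit LPAREN '('
pos=22: emit ID 'z' (now at pos=23)
pos=24: emit LPAREN '('
DONE. 10 tokens: [ID, ID, SEMI, PLUS, EQ, STR, ID, LPAREN, ID, LPAREN]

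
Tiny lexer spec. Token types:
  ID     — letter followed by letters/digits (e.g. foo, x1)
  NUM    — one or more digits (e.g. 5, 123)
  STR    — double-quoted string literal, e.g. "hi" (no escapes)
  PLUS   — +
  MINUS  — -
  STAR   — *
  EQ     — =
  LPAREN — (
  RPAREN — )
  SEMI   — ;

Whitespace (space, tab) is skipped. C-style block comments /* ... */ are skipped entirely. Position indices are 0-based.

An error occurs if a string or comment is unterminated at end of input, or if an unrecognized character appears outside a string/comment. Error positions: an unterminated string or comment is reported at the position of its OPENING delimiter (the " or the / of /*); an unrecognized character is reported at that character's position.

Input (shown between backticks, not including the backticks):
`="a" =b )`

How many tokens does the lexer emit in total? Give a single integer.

Answer: 5

Derivation:
pos=0: emit EQ '='
pos=1: enter STRING mode
pos=1: emit STR "a" (now at pos=4)
pos=5: emit EQ '='
pos=6: emit ID 'b' (now at pos=7)
pos=8: emit RPAREN ')'
DONE. 5 tokens: [EQ, STR, EQ, ID, RPAREN]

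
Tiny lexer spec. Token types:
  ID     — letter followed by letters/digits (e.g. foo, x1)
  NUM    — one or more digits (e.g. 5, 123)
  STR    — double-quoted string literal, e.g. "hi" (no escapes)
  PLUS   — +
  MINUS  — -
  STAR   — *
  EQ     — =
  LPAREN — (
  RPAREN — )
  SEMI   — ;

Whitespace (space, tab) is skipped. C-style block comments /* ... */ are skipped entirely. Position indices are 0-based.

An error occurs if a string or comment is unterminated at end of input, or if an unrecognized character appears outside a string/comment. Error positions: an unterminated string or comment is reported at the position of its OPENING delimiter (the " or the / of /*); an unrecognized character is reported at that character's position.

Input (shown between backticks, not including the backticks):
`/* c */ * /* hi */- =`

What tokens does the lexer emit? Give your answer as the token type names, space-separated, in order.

Answer: STAR MINUS EQ

Derivation:
pos=0: enter COMMENT mode (saw '/*')
exit COMMENT mode (now at pos=7)
pos=8: emit STAR '*'
pos=10: enter COMMENT mode (saw '/*')
exit COMMENT mode (now at pos=18)
pos=18: emit MINUS '-'
pos=20: emit EQ '='
DONE. 3 tokens: [STAR, MINUS, EQ]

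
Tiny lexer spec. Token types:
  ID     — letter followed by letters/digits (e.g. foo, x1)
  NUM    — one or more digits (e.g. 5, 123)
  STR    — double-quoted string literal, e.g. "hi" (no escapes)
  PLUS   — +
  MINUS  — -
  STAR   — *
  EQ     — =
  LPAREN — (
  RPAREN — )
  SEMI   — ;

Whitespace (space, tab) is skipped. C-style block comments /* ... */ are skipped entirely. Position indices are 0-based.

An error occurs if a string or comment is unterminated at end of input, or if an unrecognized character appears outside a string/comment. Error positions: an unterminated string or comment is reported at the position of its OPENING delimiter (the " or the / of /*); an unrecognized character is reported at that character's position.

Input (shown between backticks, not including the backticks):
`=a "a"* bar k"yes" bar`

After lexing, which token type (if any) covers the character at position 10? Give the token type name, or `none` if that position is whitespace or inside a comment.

Answer: ID

Derivation:
pos=0: emit EQ '='
pos=1: emit ID 'a' (now at pos=2)
pos=3: enter STRING mode
pos=3: emit STR "a" (now at pos=6)
pos=6: emit STAR '*'
pos=8: emit ID 'bar' (now at pos=11)
pos=12: emit ID 'k' (now at pos=13)
pos=13: enter STRING mode
pos=13: emit STR "yes" (now at pos=18)
pos=19: emit ID 'bar' (now at pos=22)
DONE. 8 tokens: [EQ, ID, STR, STAR, ID, ID, STR, ID]
Position 10: char is 'r' -> ID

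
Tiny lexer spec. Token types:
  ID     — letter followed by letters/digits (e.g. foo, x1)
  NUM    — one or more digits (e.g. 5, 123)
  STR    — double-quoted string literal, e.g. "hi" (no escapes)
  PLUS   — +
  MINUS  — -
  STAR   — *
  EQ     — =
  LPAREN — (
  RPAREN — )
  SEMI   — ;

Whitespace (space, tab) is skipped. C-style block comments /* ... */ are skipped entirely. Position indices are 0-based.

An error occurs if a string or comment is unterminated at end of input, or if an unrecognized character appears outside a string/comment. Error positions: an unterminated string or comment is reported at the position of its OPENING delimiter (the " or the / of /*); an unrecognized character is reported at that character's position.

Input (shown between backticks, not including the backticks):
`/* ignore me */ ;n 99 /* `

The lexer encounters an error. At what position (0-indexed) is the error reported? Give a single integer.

Answer: 22

Derivation:
pos=0: enter COMMENT mode (saw '/*')
exit COMMENT mode (now at pos=15)
pos=16: emit SEMI ';'
pos=17: emit ID 'n' (now at pos=18)
pos=19: emit NUM '99' (now at pos=21)
pos=22: enter COMMENT mode (saw '/*')
pos=22: ERROR — unterminated comment (reached EOF)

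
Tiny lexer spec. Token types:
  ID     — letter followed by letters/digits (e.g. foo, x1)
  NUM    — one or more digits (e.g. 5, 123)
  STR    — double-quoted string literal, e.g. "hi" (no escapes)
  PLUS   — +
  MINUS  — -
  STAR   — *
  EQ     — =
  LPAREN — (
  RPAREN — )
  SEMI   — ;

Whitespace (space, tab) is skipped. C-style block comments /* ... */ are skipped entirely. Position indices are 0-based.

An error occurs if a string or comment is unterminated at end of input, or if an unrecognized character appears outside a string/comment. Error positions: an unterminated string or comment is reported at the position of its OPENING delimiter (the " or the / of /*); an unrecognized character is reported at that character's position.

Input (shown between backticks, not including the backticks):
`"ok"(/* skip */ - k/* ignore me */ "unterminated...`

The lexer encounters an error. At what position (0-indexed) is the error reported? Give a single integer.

pos=0: enter STRING mode
pos=0: emit STR "ok" (now at pos=4)
pos=4: emit LPAREN '('
pos=5: enter COMMENT mode (saw '/*')
exit COMMENT mode (now at pos=15)
pos=16: emit MINUS '-'
pos=18: emit ID 'k' (now at pos=19)
pos=19: enter COMMENT mode (saw '/*')
exit COMMENT mode (now at pos=34)
pos=35: enter STRING mode
pos=35: ERROR — unterminated string

Answer: 35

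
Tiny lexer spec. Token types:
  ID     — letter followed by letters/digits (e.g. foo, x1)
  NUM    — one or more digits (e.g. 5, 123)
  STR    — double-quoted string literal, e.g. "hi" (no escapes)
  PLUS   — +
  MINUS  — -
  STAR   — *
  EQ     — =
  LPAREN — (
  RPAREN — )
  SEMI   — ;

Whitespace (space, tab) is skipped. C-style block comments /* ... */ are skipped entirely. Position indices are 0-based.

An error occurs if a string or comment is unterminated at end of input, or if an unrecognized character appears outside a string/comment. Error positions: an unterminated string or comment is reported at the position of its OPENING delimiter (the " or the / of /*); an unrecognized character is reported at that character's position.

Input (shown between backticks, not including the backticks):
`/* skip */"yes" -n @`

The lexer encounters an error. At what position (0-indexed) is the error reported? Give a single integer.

pos=0: enter COMMENT mode (saw '/*')
exit COMMENT mode (now at pos=10)
pos=10: enter STRING mode
pos=10: emit STR "yes" (now at pos=15)
pos=16: emit MINUS '-'
pos=17: emit ID 'n' (now at pos=18)
pos=19: ERROR — unrecognized char '@'

Answer: 19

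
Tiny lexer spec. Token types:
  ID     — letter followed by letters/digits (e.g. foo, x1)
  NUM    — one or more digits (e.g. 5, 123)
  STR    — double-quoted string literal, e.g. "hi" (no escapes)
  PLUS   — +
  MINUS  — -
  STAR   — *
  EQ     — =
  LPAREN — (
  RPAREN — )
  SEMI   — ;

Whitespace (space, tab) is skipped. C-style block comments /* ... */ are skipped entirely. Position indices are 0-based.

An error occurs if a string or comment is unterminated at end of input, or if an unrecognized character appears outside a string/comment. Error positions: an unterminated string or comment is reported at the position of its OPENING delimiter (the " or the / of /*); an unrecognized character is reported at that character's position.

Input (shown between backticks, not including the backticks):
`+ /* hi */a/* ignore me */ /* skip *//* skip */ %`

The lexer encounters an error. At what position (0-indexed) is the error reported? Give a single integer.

pos=0: emit PLUS '+'
pos=2: enter COMMENT mode (saw '/*')
exit COMMENT mode (now at pos=10)
pos=10: emit ID 'a' (now at pos=11)
pos=11: enter COMMENT mode (saw '/*')
exit COMMENT mode (now at pos=26)
pos=27: enter COMMENT mode (saw '/*')
exit COMMENT mode (now at pos=37)
pos=37: enter COMMENT mode (saw '/*')
exit COMMENT mode (now at pos=47)
pos=48: ERROR — unrecognized char '%'

Answer: 48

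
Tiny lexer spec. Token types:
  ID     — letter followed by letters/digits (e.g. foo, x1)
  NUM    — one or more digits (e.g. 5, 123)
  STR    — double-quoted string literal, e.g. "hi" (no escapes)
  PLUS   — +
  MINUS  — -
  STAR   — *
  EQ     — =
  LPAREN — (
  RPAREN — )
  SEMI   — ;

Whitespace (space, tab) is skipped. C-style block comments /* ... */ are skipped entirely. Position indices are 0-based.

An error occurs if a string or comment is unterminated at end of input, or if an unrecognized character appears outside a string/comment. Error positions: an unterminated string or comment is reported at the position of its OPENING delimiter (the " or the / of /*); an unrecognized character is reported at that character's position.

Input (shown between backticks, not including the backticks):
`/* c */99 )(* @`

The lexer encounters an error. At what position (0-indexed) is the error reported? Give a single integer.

Answer: 14

Derivation:
pos=0: enter COMMENT mode (saw '/*')
exit COMMENT mode (now at pos=7)
pos=7: emit NUM '99' (now at pos=9)
pos=10: emit RPAREN ')'
pos=11: emit LPAREN '('
pos=12: emit STAR '*'
pos=14: ERROR — unrecognized char '@'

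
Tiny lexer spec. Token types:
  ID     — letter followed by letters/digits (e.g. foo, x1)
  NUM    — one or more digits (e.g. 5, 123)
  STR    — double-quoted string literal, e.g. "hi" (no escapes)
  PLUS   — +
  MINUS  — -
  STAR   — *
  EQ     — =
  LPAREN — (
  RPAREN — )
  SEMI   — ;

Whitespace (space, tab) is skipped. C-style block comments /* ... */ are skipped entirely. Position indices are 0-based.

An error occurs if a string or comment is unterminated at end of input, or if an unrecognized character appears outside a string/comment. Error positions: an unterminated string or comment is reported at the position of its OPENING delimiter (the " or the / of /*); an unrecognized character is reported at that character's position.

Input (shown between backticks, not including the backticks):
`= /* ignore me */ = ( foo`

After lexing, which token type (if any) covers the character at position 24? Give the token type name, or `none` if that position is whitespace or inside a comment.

Answer: ID

Derivation:
pos=0: emit EQ '='
pos=2: enter COMMENT mode (saw '/*')
exit COMMENT mode (now at pos=17)
pos=18: emit EQ '='
pos=20: emit LPAREN '('
pos=22: emit ID 'foo' (now at pos=25)
DONE. 4 tokens: [EQ, EQ, LPAREN, ID]
Position 24: char is 'o' -> ID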